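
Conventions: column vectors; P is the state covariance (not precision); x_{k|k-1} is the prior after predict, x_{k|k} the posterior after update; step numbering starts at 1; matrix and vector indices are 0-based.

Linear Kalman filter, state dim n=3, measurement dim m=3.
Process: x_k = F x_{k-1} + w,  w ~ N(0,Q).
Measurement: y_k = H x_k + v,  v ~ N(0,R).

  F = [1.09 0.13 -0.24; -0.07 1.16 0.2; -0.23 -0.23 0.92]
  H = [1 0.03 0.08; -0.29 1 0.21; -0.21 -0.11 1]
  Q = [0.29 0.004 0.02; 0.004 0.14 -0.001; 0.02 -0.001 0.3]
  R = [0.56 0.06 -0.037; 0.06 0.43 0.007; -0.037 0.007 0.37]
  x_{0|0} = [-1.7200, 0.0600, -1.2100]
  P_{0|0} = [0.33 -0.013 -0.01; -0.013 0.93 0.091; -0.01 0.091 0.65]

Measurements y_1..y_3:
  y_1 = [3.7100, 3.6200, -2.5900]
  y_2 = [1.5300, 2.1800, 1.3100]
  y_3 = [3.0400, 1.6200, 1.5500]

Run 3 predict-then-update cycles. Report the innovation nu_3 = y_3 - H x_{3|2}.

innov = [1.3529, -0.6408, 2.9330]

step 1: x^-=[-1.5766, -0.0520, -0.7314]  P^-=[0.7311 0.0462 -0.2251; 0.0462 1.4636 -0.0269; -0.2251 -0.0269 0.8812]  S=[1.2647 -0.0918 -0.3521; -0.0918 1.9833 0.1162; -0.3521 0.1162 1.4037]  K=[0.5215 -0.0753 -0.1363; 0.0722 0.7425 -0.1842; 0.0706 0.0764 0.6749]  nu=[5.3467, 3.3684, -2.1954]  x^+=[1.2575, 3.2395, -1.5785]  P^+=[0.2901 0.0822 -0.0003; 0.0822 0.3483 -0.0100; -0.0003 -0.0100 0.2465]
step 2: x^-=[2.1706, 3.3541, -2.4866]  P^-=[0.6789 0.1282 -0.1427; 0.1282 0.6019 -0.0747; -0.1427 -0.0747 0.5555]  S=[1.2275 -0.0155 -0.2939; -0.0155 1.0252 0.0506; -0.2939 0.0506 1.0450]  K=[0.5127 -0.0816 -0.1383; 0.0819 0.5449 -0.1640; 0.0581 0.0534 0.5819]  nu=[-0.5423, -0.0225, 4.6214]  x^+=[1.2553, 2.5396, 0.1697]  P^+=[0.2852 0.0779 -0.0023; 0.0779 0.2637 -0.0145; -0.0023 -0.0145 0.2114]
step 3: x^-=[1.6577, 2.8920, -0.7167]  P^-=[0.6696 0.1127 -0.1328; 0.1127 0.4854 -0.0620; -0.1328 -0.0620 0.5233]  S=[1.2186 -0.0292 -0.2824; -0.0292 0.9195 0.0681; -0.2824 0.0681 1.0034]  K=[0.5100 -0.0927 -0.1351; 0.0774 0.4917 -0.1501; 0.0569 0.0537 0.5685]  nu=[1.3529, -0.6408, 2.9330]  x^+=[2.0109, 2.2413, 0.9932]  P^+=[0.2830 0.0723 -0.0021; 0.0723 0.2388 -0.0135; -0.0021 -0.0135 0.2067]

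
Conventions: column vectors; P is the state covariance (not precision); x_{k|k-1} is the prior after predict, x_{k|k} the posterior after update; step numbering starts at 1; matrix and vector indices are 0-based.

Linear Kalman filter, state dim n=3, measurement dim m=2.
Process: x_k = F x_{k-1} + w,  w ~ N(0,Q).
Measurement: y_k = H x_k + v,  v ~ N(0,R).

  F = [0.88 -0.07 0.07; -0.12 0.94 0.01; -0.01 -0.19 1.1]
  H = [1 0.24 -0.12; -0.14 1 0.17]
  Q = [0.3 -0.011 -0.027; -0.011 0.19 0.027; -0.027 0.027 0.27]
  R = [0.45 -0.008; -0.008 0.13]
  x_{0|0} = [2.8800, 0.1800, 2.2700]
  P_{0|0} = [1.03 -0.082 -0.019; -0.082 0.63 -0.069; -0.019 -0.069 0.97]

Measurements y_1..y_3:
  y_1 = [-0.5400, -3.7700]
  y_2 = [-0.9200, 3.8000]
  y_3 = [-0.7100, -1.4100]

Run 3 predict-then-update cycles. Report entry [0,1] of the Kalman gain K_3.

step 1: x^-=[2.6807, -0.1537, 2.4340]  P^-=[1.1139 -0.2336 0.0485; -0.2336 0.7788 -0.1434; 0.0485 -0.1434 1.4955]  S=[1.5148 -0.2128; -0.2128 0.9882]  K=[0.6603 -0.2436; 0.0954 0.8171; -0.0973 0.0843]  nu=[-2.8917, -3.6548]  x^+=[1.6617, -3.4157, 2.4073]  P^+=[0.3264 -0.0224 0.1830; -0.0224 0.1385 -0.2126; 0.1830 -0.2126 1.4706]
step 2: x^-=[1.8699, -3.3861, 3.2804]  P^-=[0.5880 -0.0860 0.2852; -0.0860 0.3178 -0.2251; 0.2852 -0.2251 2.1393]  S=[0.9904 -0.0697; -0.0697 0.4551]  K=[0.5255 -0.1829; 0.0632 0.6503; -0.0107 0.2151]  nu=[-1.5836, 6.8902]  x^+=[-0.2222, 0.9948, 4.7793]  P^+=[0.2860 -0.0418 0.3167; -0.0418 0.1271 -0.2876; 0.3167 -0.2876 2.1178]
step 3: x^-=[0.0694, 1.0095, 5.0705]  P^-=[0.5794 -0.1016 0.4745; -0.1016 0.3099 -0.3113; 0.4745 -0.3113 2.9502]  S=[0.9451 -0.0598; -0.0598 0.4365]  K=[0.5168 -0.1630; 0.0505 0.6282; 0.0669 0.2928]  nu=[-0.4133, -3.2718]  x^+=[0.3890, -1.0666, 4.0850]  P^+=[0.3054 -0.0626 0.4710; -0.0626 0.1390 -0.3914; 0.4710 -0.3914 2.9109]

K[0,1] = -0.1630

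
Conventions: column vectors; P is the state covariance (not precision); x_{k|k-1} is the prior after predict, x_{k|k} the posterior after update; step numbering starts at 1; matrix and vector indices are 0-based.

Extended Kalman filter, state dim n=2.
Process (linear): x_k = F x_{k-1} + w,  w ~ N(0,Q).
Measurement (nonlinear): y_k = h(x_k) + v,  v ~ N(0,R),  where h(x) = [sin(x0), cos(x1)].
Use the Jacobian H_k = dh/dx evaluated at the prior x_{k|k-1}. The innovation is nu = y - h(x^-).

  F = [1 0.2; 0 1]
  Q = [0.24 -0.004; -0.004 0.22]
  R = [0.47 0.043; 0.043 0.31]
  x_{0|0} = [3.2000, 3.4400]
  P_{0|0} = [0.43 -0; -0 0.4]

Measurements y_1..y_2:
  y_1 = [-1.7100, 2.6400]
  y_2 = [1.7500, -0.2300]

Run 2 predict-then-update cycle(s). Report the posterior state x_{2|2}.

x_post = [7.1411, 4.7550]

step 1: x^-=[3.8880, 3.4400]  P^-=[0.6860 0.0760; 0.0760 0.6200]  H_jac=[-0.7341 0.0000; 0.0000 0.2940]  S=[0.8397 0.0266; 0.0266 0.3636]  K=[-0.6031 0.1056; -0.0825 0.5074]  nu=[-1.0310, 3.5958]  x^+=[4.8894, 5.3495]  P^+=[0.3799 0.0231; 0.0231 0.5229]
step 2: x^-=[5.9593, 5.3495]  P^-=[0.6501 0.1237; 0.1237 0.7429]  H_jac=[0.9480 0.0000; 0.0000 0.8038]  S=[1.0542 0.1373; 0.1373 0.7900]  K=[0.5813 0.0249; 0.0131 0.7536]  nu=[2.0683, -0.8248]  x^+=[7.1411, 4.7550]  P^+=[0.2893 0.0407; 0.0407 0.2913]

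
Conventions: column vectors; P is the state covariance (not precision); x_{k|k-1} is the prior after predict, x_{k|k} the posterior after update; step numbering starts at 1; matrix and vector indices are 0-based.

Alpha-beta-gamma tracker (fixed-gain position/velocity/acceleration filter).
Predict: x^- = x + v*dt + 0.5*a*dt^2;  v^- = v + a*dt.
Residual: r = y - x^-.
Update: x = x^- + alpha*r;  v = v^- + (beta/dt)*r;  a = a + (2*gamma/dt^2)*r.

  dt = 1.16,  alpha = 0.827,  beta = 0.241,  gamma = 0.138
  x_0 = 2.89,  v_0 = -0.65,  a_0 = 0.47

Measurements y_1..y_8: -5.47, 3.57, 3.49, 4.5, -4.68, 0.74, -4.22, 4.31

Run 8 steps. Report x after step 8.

x_post = 2.4841

step 1: x_pred=2.4522  r=-7.9222  x^+=-4.0995  v^+=-1.7507  a^+=-1.1549
step 2: x_pred=-6.9073  r=10.4773  x^+=1.7574  v^+=-0.9137  a^+=0.9941
step 3: x_pred=1.3664  r=2.1236  x^+=3.1226  v^+=0.6807  a^+=1.4297
step 4: x_pred=4.8740  r=-0.3740  x^+=4.5647  v^+=2.2614  a^+=1.3530
step 5: x_pred=8.0982  r=-12.7782  x^+=-2.4694  v^+=1.1760  a^+=-1.2680
step 6: x_pred=-1.9583  r=2.6983  x^+=0.2732  v^+=0.2657  a^+=-0.7146
step 7: x_pred=0.1007  r=-4.3207  x^+=-3.4725  v^+=-1.4608  a^+=-1.6008
step 8: x_pred=-6.2441  r=10.5541  x^+=2.4841  v^+=-1.1250  a^+=0.5640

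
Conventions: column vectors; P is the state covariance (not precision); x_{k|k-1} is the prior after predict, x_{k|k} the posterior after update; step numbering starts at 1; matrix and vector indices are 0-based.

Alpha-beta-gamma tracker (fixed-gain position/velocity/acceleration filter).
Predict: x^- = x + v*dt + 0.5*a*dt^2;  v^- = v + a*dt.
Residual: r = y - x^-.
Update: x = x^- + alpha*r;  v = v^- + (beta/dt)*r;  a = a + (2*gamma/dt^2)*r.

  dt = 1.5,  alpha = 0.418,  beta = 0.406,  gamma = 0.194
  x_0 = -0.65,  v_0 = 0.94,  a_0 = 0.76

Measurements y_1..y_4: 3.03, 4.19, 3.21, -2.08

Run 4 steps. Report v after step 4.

step 1: x_pred=1.6150  r=1.4150  x^+=2.2065  v^+=2.4630  a^+=1.0040
step 2: x_pred=7.0305  r=-2.8405  x^+=5.8432  v^+=3.2002  a^+=0.5142
step 3: x_pred=11.2219  r=-8.0119  x^+=7.8729  v^+=1.8029  a^+=-0.8674
step 4: x_pred=9.6014  r=-11.6814  x^+=4.7186  v^+=-2.6600  a^+=-2.8818

v_post = -2.6600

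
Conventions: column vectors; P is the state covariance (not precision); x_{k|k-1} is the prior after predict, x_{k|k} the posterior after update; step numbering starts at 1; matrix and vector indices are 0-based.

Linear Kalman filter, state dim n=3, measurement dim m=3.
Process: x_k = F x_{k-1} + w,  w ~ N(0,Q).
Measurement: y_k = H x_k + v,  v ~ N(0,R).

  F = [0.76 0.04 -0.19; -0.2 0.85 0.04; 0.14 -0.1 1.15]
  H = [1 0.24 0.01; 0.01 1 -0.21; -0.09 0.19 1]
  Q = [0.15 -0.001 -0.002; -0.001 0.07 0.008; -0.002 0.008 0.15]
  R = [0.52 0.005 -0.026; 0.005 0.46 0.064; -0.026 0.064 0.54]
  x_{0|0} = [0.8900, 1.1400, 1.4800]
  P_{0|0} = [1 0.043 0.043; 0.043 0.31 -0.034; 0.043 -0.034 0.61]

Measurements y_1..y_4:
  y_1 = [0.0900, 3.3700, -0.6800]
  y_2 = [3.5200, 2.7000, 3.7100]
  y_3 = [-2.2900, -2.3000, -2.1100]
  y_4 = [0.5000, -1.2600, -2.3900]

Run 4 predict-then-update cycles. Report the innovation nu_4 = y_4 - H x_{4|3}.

step 1: x^-=[0.4408, 0.8502, 1.7126]  P^-=[0.7408 -0.1113 0.0011; -0.1113 0.3173 -0.0551; 0.0011 -0.0551 0.9999]  S=[1.2255 -0.0231 -0.0992; -0.0231 0.8424 -0.1294; -0.0992 -0.1294 1.5400]  K=[0.5783 -0.1121 -0.0285; -0.0183 0.3950 0.0419; 0.0449 -0.2171 0.6271]  nu=[-0.5720, 2.8750, -2.5145]  x^+=[-0.1406, 1.8910, -0.5139]  P^+=[0.3137 -0.0535 0.0008; -0.0535 0.1866 0.0081; 0.0008 0.0081 0.3221]
step 2: x^-=[0.0664, 1.6149, -0.7998]  P^-=[0.3395 -0.0802 -0.0348; -0.0802 0.2366 -0.0015; -0.0348 -0.0015 0.5838]  S=[0.8340 -0.0090 -0.0885; -0.0090 0.7215 -0.0094; -0.0885 -0.0094 1.1436]  K=[0.3782 -0.0921 -0.0419; -0.0197 0.3275 0.0454; 0.0175 -0.1656 0.5130]  nu=[3.0740, 0.9164, 4.2089]  x^+=[0.9680, 2.0459, 1.2617]  P^+=[0.2088 -0.0474 -0.0106; -0.0474 0.1565 0.0120; -0.0106 0.0120 0.2628]
step 3: x^-=[0.5778, 1.5959, 1.3818]  P^-=[0.2803 -0.0623 -0.0427; -0.0623 0.2089 0.0084; -0.0427 0.0084 0.4983]  S=[0.7817 0.0030 -0.0878; 0.0030 0.6863 0.0111; -0.0878 0.0111 1.0611]  K=[0.3340 -0.0744 -0.0467; -0.0114 0.3002 0.0465; 0.0085 -0.1486 0.4770]  nu=[-3.2647, -3.6115, -3.7431]  x^+=[-0.0689, 0.3747, 0.1052]  P^+=[0.1843 -0.0404 -0.0144; -0.0404 0.1443 0.0136; -0.0144 0.0136 0.2440]
step 4: x^-=[-0.0574, 0.3365, 0.0739]  P^-=[0.2670 -0.0549 -0.0447; -0.0549 0.1969 0.0126; -0.0447 0.0126 0.4711]  S=[0.7712 0.0078 -0.0872; 0.0078 0.6715 0.0179; -0.0872 0.0179 1.0351]  K=[0.3238 -0.0663 -0.0481; -0.0073 0.2873 0.0475; 0.0060 -0.1416 0.4643]  nu=[0.4759, -1.5804, -2.5330]  x^+=[0.3233, -0.2414, -0.8754]  P^+=[0.1783 -0.0370 -0.0156; -0.0370 0.1386 0.0146; -0.0156 0.0146 0.2373]

innov = [0.4759, -1.5804, -2.5330]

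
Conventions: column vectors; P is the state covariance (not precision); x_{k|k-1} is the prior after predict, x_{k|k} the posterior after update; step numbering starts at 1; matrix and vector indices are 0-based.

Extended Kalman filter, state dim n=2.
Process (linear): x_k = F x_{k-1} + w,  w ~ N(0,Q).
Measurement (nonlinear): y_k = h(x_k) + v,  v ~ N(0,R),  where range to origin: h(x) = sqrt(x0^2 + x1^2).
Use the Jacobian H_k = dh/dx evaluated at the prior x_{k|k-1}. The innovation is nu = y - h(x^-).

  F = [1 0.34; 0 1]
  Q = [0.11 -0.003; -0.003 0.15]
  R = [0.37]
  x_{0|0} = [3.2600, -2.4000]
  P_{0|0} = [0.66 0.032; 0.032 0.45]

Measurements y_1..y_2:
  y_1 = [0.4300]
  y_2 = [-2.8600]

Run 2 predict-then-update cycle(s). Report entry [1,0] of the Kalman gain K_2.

step 1: x^-=[2.4440, -2.4000]  P^-=[0.8438 0.1820; 0.1820 0.6000]  H_jac=[0.7135 -0.7007]  S=[0.9121]  K=[0.5202; -0.3185]  nu=[-2.9954]  x^+=[0.8857, -1.4459]  P^+=[0.5969 0.3331; 0.3331 0.5075]
step 2: x^-=[0.3941, -1.4459]  P^-=[0.9921 0.5027; 0.5027 0.6575]  H_jac=[0.2630 -0.9648]  S=[0.7955]  K=[-0.2817; -0.6312]  nu=[-4.3587]  x^+=[1.6218, 1.3052]  P^+=[0.9290 0.3612; 0.3612 0.3405]

K[1,0] = -0.6312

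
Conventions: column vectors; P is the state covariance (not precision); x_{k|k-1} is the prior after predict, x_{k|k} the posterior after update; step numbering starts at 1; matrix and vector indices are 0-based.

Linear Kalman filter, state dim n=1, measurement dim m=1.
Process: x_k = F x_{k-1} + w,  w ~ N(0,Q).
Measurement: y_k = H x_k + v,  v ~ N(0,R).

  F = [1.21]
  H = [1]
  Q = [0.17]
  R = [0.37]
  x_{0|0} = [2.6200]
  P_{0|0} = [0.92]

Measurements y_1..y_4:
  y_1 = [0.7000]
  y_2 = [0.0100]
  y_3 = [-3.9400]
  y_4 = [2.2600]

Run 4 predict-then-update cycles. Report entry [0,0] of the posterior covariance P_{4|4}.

step 1: x^-=[3.1702]  P^-=[1.5170]  S=[1.8870]  K=[0.8039]  nu=[-2.4702]  x^+=[1.1844]  P^+=[0.2974]
step 2: x^-=[1.4331]  P^-=[0.6055]  S=[0.9755]  K=[0.6207]  nu=[-1.4231]  x^+=[0.5498]  P^+=[0.2297]
step 3: x^-=[0.6652]  P^-=[0.5062]  S=[0.8762]  K=[0.5777]  nu=[-4.6052]  x^+=[-1.9954]  P^+=[0.2138]
step 4: x^-=[-2.4145]  P^-=[0.4830]  S=[0.8530]  K=[0.5662]  nu=[4.6745]  x^+=[0.2323]  P^+=[0.2095]

P_post[0,0] = 0.2095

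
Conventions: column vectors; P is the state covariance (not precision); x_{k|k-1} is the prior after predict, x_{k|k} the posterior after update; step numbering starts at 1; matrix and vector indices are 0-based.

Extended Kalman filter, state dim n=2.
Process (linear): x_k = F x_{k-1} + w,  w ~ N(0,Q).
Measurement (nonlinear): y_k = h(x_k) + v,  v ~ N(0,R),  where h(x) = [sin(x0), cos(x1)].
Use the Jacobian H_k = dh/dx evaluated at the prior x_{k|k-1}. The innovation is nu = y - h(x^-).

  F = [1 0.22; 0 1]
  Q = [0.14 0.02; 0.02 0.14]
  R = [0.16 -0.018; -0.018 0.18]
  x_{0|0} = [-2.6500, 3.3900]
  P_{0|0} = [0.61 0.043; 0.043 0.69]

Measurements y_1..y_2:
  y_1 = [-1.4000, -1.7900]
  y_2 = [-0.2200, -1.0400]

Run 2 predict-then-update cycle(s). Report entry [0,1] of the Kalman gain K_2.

step 1: x^-=[-1.9042, 3.3900]  P^-=[0.8023 0.2148; 0.2148 0.8300]  H_jac=[-0.3273 0.0000; 0.0000 0.2459]  S=[0.2459 -0.0353; -0.0353 0.2302]  K=[-1.0580 0.0673; -0.1622 0.8617]  nu=[-0.4551, -0.8207]  x^+=[-1.4779, 2.7566]  P^+=[0.5210 0.1267; 0.1267 0.6428]
step 2: x^-=[-0.8715, 2.7566]  P^-=[0.7478 0.2881; 0.2881 0.7828]  H_jac=[0.6437 0.0000; 0.0000 -0.3755]  S=[0.4699 -0.0876; -0.0876 0.2904]  K=[1.0120 -0.0672; 0.2182 -0.9464]  nu=[0.5453, -0.1132]  x^+=[-0.3121, 2.9827]  P^+=[0.2534 0.0807; 0.0807 0.4641]

K[0,1] = -0.0672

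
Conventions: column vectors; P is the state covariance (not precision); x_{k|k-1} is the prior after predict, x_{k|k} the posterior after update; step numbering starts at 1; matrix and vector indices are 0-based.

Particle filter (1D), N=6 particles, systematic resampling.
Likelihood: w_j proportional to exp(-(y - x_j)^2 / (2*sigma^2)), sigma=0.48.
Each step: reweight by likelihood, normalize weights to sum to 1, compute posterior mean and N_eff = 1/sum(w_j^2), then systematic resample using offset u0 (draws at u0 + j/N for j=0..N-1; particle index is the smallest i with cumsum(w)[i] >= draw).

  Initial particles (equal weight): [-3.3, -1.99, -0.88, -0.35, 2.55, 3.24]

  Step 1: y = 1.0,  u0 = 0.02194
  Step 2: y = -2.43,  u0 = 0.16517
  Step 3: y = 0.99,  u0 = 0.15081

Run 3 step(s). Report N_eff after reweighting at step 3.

N_eff = 6.0000

step 1: w=[0.0000, 0.0000, 0.0186, 0.7637, 0.2169, 0.0007]  mean=0.2719  Neff=1.5856  idx=[3, 3, 3, 3, 3, 4]
step 2: w=[0.2000, 0.2000, 0.2000, 0.2000, 0.2000, 0.0000]  mean=-0.3500  Neff=5.0000  idx=[0, 1, 2, 3, 4, 4]
step 3: w=[0.1667, 0.1667, 0.1667, 0.1667, 0.1667, 0.1667]  mean=-0.3500  Neff=6.0000  idx=[0, 1, 2, 3, 4, 5]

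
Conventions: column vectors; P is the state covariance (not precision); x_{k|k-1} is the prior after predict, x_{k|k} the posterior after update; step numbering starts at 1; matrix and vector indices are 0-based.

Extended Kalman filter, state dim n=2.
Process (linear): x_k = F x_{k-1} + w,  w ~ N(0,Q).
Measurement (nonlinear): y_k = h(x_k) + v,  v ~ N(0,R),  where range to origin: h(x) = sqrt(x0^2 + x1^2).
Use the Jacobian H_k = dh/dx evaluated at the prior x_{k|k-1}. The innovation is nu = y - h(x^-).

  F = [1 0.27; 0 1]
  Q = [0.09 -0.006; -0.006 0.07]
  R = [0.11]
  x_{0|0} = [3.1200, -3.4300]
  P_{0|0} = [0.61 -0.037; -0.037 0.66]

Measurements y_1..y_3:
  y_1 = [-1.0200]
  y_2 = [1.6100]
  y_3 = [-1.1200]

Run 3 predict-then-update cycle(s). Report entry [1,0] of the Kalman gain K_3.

K[1,0] = 0.2436

step 1: x^-=[2.1939, -3.4300]  P^-=[0.7281 0.1352; 0.1352 0.7300]  H_jac=[0.5388 -0.8424]  S=[0.7167]  K=[0.3885; -0.7564]  nu=[-5.0916]  x^+=[0.2158, 0.4212]  P^+=[0.6200 0.3458; 0.3458 0.3200]
step 2: x^-=[0.3295, 0.4212]  P^-=[0.9200 0.4262; 0.4262 0.3900]  H_jac=[0.6162 0.7876]  S=[1.1149]  K=[0.8096; 0.5110]  nu=[1.0752]  x^+=[1.2000, 0.9707]  P^+=[0.1893 -0.0350; -0.0350 0.0988]
step 3: x^-=[1.4621, 0.9707]  P^-=[0.2676 -0.0144; -0.0144 0.1688]  H_jac=[0.8331 0.5531]  S=[0.3341]  K=[0.6434; 0.2436]  nu=[-2.8749]  x^+=[-0.3878, 0.2704]  P^+=[0.1293 -0.0667; -0.0667 0.1490]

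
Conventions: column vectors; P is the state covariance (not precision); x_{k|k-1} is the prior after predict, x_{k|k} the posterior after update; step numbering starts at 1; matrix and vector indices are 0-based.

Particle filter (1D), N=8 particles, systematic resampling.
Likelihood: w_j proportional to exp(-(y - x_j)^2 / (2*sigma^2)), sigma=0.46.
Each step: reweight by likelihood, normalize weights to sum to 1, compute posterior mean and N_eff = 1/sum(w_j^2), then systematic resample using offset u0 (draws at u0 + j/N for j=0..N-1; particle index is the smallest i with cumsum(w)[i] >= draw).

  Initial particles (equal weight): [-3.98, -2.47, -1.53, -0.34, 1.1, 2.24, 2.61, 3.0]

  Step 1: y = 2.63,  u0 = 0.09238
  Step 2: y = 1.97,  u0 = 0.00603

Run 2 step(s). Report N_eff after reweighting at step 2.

N_eff = 5.0327

step 1: w=[0.0000, 0.0000, 0.0000, 0.0000, 0.0016, 0.2879, 0.4120, 0.2984]  mean=2.6174  Neff=2.9264  idx=[5, 5, 6, 6, 6, 7, 7, 7]
step 2: w=[0.2744, 0.2744, 0.1238, 0.1238, 0.1238, 0.0266, 0.0266, 0.0266]  mean=2.4380  Neff=5.0327  idx=[0, 0, 0, 1, 1, 2, 3, 4]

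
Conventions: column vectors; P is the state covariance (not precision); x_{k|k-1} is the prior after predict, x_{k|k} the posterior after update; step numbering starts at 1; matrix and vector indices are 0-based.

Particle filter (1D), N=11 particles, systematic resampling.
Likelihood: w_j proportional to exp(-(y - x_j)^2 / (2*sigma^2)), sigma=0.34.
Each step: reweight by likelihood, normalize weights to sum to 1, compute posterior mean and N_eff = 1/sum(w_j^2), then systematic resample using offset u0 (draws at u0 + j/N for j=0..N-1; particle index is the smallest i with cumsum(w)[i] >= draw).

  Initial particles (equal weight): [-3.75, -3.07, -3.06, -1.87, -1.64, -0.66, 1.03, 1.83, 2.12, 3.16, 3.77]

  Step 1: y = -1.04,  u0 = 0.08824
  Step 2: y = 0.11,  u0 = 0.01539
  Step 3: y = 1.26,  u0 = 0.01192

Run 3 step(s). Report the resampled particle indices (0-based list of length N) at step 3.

step 1: w=[0.0000, 0.0000, 0.0000, 0.0637, 0.2644, 0.6718, 0.0000, 0.0000, 0.0000, 0.0000, 0.0000]  mean=-0.9963  Neff=1.9035  idx=[4, 4, 4, 5, 5, 5, 5, 5, 5, 5, 5]
step 2: w=[0.0000, 0.0000, 0.0000, 0.1250, 0.1250, 0.1250, 0.1250, 0.1250, 0.1250, 0.1250, 0.1250]  mean=-0.6600  Neff=8.0001  idx=[3, 3, 4, 5, 6, 6, 7, 8, 8, 9, 10]
step 3: w=[0.0909, 0.0909, 0.0909, 0.0909, 0.0909, 0.0909, 0.0909, 0.0909, 0.0909, 0.0909, 0.0909]  mean=-0.6600  Neff=11.0000  idx=[0, 1, 2, 3, 4, 5, 6, 7, 8, 9, 10]

resampled_idx = [0, 1, 2, 3, 4, 5, 6, 7, 8, 9, 10]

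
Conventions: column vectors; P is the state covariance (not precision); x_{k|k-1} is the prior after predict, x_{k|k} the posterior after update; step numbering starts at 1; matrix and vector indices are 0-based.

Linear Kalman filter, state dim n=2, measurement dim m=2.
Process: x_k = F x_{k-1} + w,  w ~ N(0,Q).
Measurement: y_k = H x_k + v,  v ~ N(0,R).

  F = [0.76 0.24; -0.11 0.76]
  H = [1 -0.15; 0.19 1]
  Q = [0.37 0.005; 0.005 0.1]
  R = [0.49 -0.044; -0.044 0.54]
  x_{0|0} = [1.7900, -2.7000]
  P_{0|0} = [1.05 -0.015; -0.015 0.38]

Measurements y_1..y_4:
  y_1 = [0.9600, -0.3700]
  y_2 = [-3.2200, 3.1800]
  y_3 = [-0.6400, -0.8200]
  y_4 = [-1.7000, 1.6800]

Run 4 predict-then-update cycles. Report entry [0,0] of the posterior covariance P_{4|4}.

P_post[0,0] = 0.2428

step 1: x^-=[0.7124, -2.2489]  P^-=[0.9929 -0.0217; -0.0217 0.3347]  S=[1.4969 0.0733; 0.0733 0.9023]  K=[0.6590 0.1314; -0.0663 0.3718]  nu=[-0.0897, 1.7435]  x^+=[0.8824, -1.5948]  P^+=[0.3145 -0.0178; -0.0178 0.2070]
step 2: x^-=[0.2879, -1.3091]  P^-=[0.5571 0.0067; 0.0067 0.2264]  S=[1.0502 0.0344; 0.0344 0.7890]  K=[0.5256 0.1197; -0.0355 0.2900]  nu=[-3.7043, 4.4344]  x^+=[-1.1282, 0.1085]  P^+=[0.2513 -0.0062; -0.0062 0.1594]
step 3: x^-=[-0.8314, 0.2065]  P^-=[0.5221 0.0096; 0.0096 0.1961]  S=[1.0136 0.0351; 0.0351 0.7586]  K=[0.5095 0.1198; -0.0286 0.2623]  nu=[0.2224, -0.8686]  x^+=[-0.8222, -0.0276]  P^+=[0.2438 -0.0040; -0.0040 0.1436]
step 4: x^-=[-0.6315, 0.0694]  P^-=[0.5176 0.0086; 0.0086 0.1866]  S=[1.0092 0.0347; 0.0347 0.7486]  K=[0.5075 0.1193; -0.0279 0.2528]  nu=[-1.0581, 1.7305]  x^+=[-0.9619, 0.5364]  P^+=[0.2428 -0.0040; -0.0040 0.1385]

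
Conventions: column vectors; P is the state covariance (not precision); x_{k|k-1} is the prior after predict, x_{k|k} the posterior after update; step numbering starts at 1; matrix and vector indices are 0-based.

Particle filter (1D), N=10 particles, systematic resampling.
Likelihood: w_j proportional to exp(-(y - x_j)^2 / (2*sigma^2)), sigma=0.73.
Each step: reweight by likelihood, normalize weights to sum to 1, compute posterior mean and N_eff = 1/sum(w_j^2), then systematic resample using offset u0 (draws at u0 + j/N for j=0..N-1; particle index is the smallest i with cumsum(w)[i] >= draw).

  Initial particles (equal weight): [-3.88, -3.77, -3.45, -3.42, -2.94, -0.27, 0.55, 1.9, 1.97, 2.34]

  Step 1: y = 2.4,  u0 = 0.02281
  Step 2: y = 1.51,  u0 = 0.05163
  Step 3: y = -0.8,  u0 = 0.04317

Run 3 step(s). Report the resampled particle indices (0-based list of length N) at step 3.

step 1: w=[0.0000, 0.0000, 0.0000, 0.0000, 0.0000, 0.0005, 0.0151, 0.2962, 0.3149, 0.3733]  mean=2.0649  Neff=3.0628  idx=[7, 7, 7, 8, 8, 8, 8, 9, 9, 9]
step 2: w=[0.1163, 0.1163, 0.1163, 0.1100, 0.1100, 0.1100, 0.1100, 0.0703, 0.0703, 0.0703]  mean=2.0236  Neff=9.6295  idx=[0, 1, 2, 3, 3, 4, 5, 6, 7, 9]
step 3: w=[0.1499, 0.1499, 0.1499, 0.1047, 0.1047, 0.1047, 0.1047, 0.1047, 0.0135, 0.0135]  mean=1.9485  Neff=8.1589  idx=[0, 0, 1, 2, 2, 3, 4, 5, 6, 7]

resampled_idx = [0, 0, 1, 2, 2, 3, 4, 5, 6, 7]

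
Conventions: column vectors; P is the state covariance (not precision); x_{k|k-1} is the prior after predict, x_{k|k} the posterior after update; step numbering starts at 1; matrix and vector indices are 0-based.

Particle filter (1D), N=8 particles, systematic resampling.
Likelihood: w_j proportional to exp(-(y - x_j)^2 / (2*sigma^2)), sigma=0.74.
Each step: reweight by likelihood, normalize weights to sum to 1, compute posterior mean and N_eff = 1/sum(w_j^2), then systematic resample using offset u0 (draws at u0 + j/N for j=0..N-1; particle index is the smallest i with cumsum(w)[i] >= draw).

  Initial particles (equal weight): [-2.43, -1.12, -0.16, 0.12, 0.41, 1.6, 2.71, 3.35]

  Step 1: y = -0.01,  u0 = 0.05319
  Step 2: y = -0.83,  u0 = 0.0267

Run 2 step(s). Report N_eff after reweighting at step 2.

N_eff = 6.7675

step 1: w=[0.0015, 0.1002, 0.3024, 0.3039, 0.2627, 0.0289, 0.0004, 0.0000]  mean=0.0273  Neff=3.7922  idx=[1, 2, 2, 3, 3, 3, 4, 4]
step 2: w=[0.2281, 0.1635, 0.1635, 0.1080, 0.1080, 0.1080, 0.0605, 0.0605]  mean=-0.2192  Neff=6.7675  idx=[0, 0, 1, 2, 2, 3, 5, 6]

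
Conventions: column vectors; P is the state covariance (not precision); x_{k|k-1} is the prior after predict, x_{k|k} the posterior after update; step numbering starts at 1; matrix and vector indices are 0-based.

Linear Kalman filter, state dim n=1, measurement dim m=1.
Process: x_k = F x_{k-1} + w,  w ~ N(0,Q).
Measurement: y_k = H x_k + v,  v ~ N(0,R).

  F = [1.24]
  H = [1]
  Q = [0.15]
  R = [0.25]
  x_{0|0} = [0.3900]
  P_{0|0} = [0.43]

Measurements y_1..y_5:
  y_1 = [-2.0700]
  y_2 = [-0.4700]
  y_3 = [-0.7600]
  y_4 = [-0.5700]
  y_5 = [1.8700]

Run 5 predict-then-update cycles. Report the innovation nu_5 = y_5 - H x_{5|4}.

innov = [2.8582]

step 1: x^-=[0.4836]  P^-=[0.8112]  S=[1.0612]  K=[0.7644]  nu=[-2.5536]  x^+=[-1.4684]  P^+=[0.1911]
step 2: x^-=[-1.8208]  P^-=[0.4438]  S=[0.6938]  K=[0.6397]  nu=[1.3508]  x^+=[-0.9567]  P^+=[0.1599]
step 3: x^-=[-1.1863]  P^-=[0.3959]  S=[0.6459]  K=[0.6129]  nu=[0.4263]  x^+=[-0.9250]  P^+=[0.1532]
step 4: x^-=[-1.1470]  P^-=[0.3856]  S=[0.6356]  K=[0.6067]  nu=[0.5770]  x^+=[-0.7970]  P^+=[0.1517]
step 5: x^-=[-0.9882]  P^-=[0.3832]  S=[0.6332]  K=[0.6052]  nu=[2.8582]  x^+=[0.7415]  P^+=[0.1513]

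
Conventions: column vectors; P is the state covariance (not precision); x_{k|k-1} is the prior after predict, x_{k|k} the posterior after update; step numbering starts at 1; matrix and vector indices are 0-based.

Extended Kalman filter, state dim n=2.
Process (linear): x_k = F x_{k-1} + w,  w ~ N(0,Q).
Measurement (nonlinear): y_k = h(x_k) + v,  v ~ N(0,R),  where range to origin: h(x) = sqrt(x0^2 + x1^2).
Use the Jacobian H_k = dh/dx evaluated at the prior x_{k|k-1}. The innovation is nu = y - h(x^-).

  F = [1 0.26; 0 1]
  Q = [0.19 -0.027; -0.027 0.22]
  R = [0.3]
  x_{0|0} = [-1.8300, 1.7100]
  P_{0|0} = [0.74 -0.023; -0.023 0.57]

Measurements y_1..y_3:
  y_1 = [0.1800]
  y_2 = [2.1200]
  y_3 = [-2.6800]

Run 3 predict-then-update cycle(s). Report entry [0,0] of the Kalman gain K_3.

K[0,0] = 0.7176

step 1: x^-=[-1.3854, 1.7100]  P^-=[0.9566 0.0982; 0.0982 0.7900]  H_jac=[-0.6295 0.7770]  S=[1.0599]  K=[-0.4961; 0.5208]  nu=[-2.0208]  x^+=[-0.3828, 0.6576]  P^+=[0.6957 0.3721; 0.3721 0.5025]
step 2: x^-=[-0.2119, 0.6576]  P^-=[1.1131 0.4757; 0.4757 0.7225]  H_jac=[-0.3067 0.9518]  S=[0.7815]  K=[0.1426; 0.6933]  nu=[1.4291]  x^+=[-0.0081, 1.6484]  P^+=[1.0972 0.3985; 0.3985 0.3469]
step 3: x^-=[0.4205, 1.6484]  P^-=[1.5179 0.4616; 0.4616 0.5669]  H_jac=[0.2472 0.9690]  S=[1.1461]  K=[0.7176; 0.5788]  nu=[-4.3812]  x^+=[-2.7236, -0.8875]  P^+=[0.9276 -0.0144; -0.0144 0.1829]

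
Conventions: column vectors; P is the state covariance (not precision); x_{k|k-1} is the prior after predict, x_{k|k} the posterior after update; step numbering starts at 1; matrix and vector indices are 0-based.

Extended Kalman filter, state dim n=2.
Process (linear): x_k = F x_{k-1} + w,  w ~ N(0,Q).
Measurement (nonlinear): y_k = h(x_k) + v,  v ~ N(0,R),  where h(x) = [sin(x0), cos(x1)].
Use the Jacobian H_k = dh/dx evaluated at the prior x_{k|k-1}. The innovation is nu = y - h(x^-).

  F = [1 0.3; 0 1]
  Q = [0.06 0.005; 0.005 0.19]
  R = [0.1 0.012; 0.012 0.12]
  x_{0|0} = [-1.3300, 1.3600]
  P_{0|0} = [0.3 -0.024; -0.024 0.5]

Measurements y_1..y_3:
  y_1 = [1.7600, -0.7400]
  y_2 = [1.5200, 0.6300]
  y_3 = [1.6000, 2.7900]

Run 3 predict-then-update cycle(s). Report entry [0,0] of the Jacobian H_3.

H_jac[0,0] = -0.5165

step 1: x^-=[-0.9220, 1.3600]  P^-=[0.3906 0.1310; 0.1310 0.6900]  H_jac=[0.6042 0.0000; 0.0000 -0.9779]  S=[0.2426 -0.0654; -0.0654 0.7798]  K=[0.9500 -0.0846; 0.0952 -0.8573]  nu=[2.5568, -0.9492]  x^+=[1.5873, 2.4171]  P^+=[0.1555 -0.0013; -0.0013 0.1040]
step 2: x^-=[2.3124, 2.4171]  P^-=[0.2241 0.0349; 0.0349 0.2940]  H_jac=[-0.6755 0.0000; 0.0000 -0.6628]  S=[0.2023 0.0276; 0.0276 0.2492]  K=[-0.7472 -0.0100; -0.0099 -0.7810]  nu=[0.7826, 1.3788]  x^+=[1.7138, 1.3324]  P^+=[0.1108 0.0153; 0.0153 0.1416]
step 3: x^-=[2.1136, 1.3324]  P^-=[0.1927 0.0628; 0.0628 0.3316]  H_jac=[-0.5165 0.0000; 0.0000 -0.9717]  S=[0.1514 0.0435; 0.0435 0.4331]  K=[-0.6353 -0.0771; -0.0004 -0.7439]  nu=[0.7437, 2.5538]  x^+=[1.4442, -0.5678]  P^+=[0.1248 0.0174; 0.0174 0.0919]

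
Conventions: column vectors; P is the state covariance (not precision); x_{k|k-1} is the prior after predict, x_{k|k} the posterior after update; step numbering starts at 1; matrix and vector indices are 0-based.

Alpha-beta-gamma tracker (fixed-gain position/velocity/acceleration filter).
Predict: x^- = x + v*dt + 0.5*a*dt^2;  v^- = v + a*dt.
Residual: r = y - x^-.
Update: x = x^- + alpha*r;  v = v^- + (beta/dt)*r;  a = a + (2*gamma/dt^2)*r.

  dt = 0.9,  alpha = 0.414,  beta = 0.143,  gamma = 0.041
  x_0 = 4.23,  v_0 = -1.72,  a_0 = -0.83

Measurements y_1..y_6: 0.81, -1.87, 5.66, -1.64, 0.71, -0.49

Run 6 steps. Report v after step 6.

v_post = -0.3409

step 1: x_pred=2.3459  r=-1.5359  x^+=1.7100  v^+=-2.7110  a^+=-0.9855
step 2: x_pred=-1.1290  r=-0.7410  x^+=-1.4358  v^+=-3.7157  a^+=-1.0605
step 3: x_pred=-5.2094  r=10.8694  x^+=-0.7095  v^+=-2.9431  a^+=0.0399
step 4: x_pred=-3.3421  r=1.7021  x^+=-2.6374  v^+=-2.6368  a^+=0.2122
step 5: x_pred=-4.9246  r=5.6346  x^+=-2.5919  v^+=-1.5505  a^+=0.7826
step 6: x_pred=-3.6704  r=3.1804  x^+=-2.3537  v^+=-0.3409  a^+=1.1046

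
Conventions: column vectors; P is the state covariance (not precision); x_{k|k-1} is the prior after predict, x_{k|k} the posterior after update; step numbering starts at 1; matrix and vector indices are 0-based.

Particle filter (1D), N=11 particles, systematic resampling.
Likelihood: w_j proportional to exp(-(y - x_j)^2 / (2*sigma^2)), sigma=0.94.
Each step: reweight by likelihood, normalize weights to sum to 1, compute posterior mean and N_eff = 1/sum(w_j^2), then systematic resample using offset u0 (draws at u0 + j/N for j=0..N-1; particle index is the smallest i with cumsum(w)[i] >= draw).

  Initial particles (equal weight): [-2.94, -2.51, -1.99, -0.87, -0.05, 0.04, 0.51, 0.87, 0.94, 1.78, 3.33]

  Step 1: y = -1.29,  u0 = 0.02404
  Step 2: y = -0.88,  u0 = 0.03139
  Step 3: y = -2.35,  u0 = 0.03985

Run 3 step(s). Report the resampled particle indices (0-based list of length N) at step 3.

resampled_idx = [0, 0, 0, 1, 1, 2, 2, 3, 4, 6, 7]

step 1: w=[0.0632, 0.1271, 0.2235, 0.2669, 0.1236, 0.1084, 0.0472, 0.0210, 0.0177, 0.0014, 0.0000]  mean=-1.1221  Neff=5.8357  idx=[0, 1, 2, 2, 2, 3, 3, 3, 4, 5, 6]
step 2: w=[0.0141, 0.0345, 0.0773, 0.0773, 0.0773, 0.1553, 0.1553, 0.1553, 0.1052, 0.0962, 0.0520]  mean=-0.9700  Neff=8.7164  idx=[1, 2, 4, 5, 5, 6, 6, 7, 8, 8, 9]
step 3: w=[0.2224, 0.2097, 0.2097, 0.0653, 0.0653, 0.0653, 0.0653, 0.0653, 0.0113, 0.0113, 0.0089]  mean=-1.6778  Neff=6.2858  idx=[0, 0, 0, 1, 1, 2, 2, 3, 4, 6, 7]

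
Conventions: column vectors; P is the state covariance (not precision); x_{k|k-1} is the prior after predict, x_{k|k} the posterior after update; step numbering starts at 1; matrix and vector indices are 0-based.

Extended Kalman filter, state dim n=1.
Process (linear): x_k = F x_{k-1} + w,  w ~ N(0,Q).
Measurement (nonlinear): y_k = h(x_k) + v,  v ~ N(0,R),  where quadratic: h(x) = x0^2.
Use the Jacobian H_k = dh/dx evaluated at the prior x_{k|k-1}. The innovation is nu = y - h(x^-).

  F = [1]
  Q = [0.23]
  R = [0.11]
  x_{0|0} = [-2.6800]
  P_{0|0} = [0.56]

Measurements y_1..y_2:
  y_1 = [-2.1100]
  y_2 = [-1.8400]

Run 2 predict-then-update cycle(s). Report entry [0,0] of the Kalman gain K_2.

step 1: x^-=[-2.6800]  P^-=[0.7900]  H_jac=[-5.3600]  S=[22.8064]  K=[-0.1857]  nu=[-9.2924]  x^+=[-0.9547]  P^+=[0.0038]
step 2: x^-=[-0.9547]  P^-=[0.2338]  H_jac=[-1.9094]  S=[0.9624]  K=[-0.4639]  nu=[-2.7515]  x^+=[0.3216]  P^+=[0.0267]

K[0,0] = -0.4639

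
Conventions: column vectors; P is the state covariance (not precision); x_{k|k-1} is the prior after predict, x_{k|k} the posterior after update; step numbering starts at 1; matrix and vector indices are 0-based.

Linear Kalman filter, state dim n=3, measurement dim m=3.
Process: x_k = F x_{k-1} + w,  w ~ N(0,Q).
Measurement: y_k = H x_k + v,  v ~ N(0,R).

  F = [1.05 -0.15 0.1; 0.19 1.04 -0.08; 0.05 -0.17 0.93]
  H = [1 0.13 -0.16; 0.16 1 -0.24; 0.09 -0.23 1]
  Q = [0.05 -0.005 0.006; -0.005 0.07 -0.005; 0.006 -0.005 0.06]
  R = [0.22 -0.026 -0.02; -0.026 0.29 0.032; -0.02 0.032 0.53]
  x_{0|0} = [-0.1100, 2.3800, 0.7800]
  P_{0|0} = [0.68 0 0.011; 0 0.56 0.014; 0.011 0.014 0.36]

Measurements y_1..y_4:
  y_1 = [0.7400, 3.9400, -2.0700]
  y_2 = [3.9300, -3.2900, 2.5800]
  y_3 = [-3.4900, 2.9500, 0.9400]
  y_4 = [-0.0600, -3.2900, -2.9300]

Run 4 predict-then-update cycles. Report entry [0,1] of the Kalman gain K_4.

K[0,1] = -0.0079

step 1: x^-=[-0.3945, 2.3919, 0.3153]  P^-=[0.8178 0.0413 0.0981; 0.0413 0.6999 -0.1087; 0.0981 -0.1087 0.3858]  S=[1.0434 0.2476 0.0404; 0.2476 1.0909 -0.3087; 0.0404 -0.3087 1.0254]  K=[0.7696 -0.0024 0.1271; -0.0099 0.6564 -0.0613; 0.0216 -0.0650 0.3888]  nu=[0.8740, 1.6869, -1.7997]  x^+=[0.0453, 3.6009, -0.4752]  P^+=[0.1762 -0.0383 0.0272; -0.0383 0.2042 0.0391; 0.0272 0.0391 0.2101]
step 2: x^-=[-0.5401, 3.7916, -1.0519]  P^-=[0.2675 -0.0414 0.0677; -0.0414 0.2761 -0.0128; 0.0677 -0.0128 0.2389]  S=[0.4664 0.0041 0.0312; 0.0041 0.5744 -0.0913; 0.0312 -0.0913 0.8054]  K=[0.5320 -0.0131 0.1037; -0.0084 0.4672 -0.0460; 0.0401 -0.0558 0.2999]  nu=[3.8089, -7.2477, 4.5525]  x^+=[2.0530, 0.1641, 0.8706]  P^+=[0.1231 -0.0277 0.0264; -0.0277 0.1450 0.0266; 0.0264 0.0266 0.1601]
step 3: x^-=[2.2181, 0.4911, 0.8844]  P^-=[0.2041 -0.0324 0.0580; -0.0324 0.2162 -0.0113; 0.0580 -0.0113 0.1975]  S=[0.4063 -0.0040 0.0226; -0.0040 0.5134 -0.0678; 0.0226 -0.0678 0.7576]  K=[0.4637 -0.0104 0.0958; 0.0005 0.4100 -0.0477; 0.0460 -0.0610 0.2642]  nu=[-5.6305, 2.3163, -0.0311]  x^+=[-0.4196, 1.4392, 0.4759]  P^+=[0.1075 -0.0229 0.0262; -0.0229 0.1255 0.0187; 0.0262 0.0187 0.1391]
step 4: x^-=[-0.6089, 1.3789, 0.1769]  P^-=[0.1849 -0.0281 0.0549; -0.0281 0.1976 -0.0141; 0.0549 -0.0141 0.1811]  S=[0.3886 -0.0044 0.0196; -0.0044 0.4963 -0.0630; 0.0196 -0.0630 0.7406]  K=[0.4391 -0.0079 0.0930; 0.0064 0.3894 -0.0508; 0.0486 -0.0662 0.2487]  nu=[0.3979, -4.5291, -2.7350]  x^+=[-0.6526, -0.2433, -0.1839]  P^+=[0.1019 -0.0207 0.0263; -0.0207 0.1179 0.0144; 0.0263 0.0144 0.1296]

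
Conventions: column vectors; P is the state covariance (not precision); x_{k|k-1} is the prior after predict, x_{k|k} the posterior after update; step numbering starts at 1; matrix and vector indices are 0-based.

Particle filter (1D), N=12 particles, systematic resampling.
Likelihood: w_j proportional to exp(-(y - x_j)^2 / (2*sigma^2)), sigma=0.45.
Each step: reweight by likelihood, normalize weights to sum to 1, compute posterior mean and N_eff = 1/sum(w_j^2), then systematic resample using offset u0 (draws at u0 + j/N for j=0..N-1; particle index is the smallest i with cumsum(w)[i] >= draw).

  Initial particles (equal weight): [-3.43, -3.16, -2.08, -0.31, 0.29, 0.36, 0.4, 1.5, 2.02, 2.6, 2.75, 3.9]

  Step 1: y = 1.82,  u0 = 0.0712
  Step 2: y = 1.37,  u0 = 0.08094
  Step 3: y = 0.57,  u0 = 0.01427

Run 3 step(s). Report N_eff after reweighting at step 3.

N_eff = 7.3731

step 1: w=[0.0000, 0.0000, 0.0000, 0.0000, 0.0015, 0.0025, 0.0034, 0.3810, 0.4444, 0.1092, 0.0580, 0.0000]  mean=1.9153  Neff=2.7938  idx=[7, 7, 7, 7, 8, 8, 8, 8, 8, 8, 9, 10]
step 2: w=[0.1603, 0.1603, 0.1603, 0.1603, 0.0589, 0.0589, 0.0589, 0.0589, 0.0589, 0.0589, 0.0040, 0.0015]  mean=1.6900  Neff=8.0903  idx=[0, 1, 1, 2, 2, 3, 3, 4, 5, 7, 8, 10]
step 3: w=[0.1391, 0.1391, 0.1391, 0.1391, 0.1391, 0.1391, 0.1391, 0.0065, 0.0065, 0.0065, 0.0065, 0.0000]  mean=1.5137  Neff=7.3731  idx=[0, 0, 1, 1, 2, 3, 3, 4, 4, 5, 6, 6]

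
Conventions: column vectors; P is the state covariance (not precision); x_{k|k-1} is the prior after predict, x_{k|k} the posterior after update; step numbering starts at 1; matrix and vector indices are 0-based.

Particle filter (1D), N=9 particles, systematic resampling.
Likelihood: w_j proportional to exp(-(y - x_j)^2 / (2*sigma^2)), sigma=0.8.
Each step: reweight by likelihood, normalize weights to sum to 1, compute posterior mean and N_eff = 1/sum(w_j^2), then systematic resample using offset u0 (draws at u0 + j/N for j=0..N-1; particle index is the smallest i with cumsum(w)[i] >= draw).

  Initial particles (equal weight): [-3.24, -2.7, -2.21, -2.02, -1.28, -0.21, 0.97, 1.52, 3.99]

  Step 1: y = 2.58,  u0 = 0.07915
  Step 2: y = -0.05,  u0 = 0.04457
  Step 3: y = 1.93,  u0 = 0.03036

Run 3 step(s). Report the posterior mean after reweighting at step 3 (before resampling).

post_mean = 1.3509

step 1: w=[0.0000, 0.0000, 0.0000, 0.0000, 0.0000, 0.0030, 0.1733, 0.5459, 0.2778]  mean=2.1057  Neff=2.4680  idx=[6, 7, 7, 7, 7, 7, 8, 8, 8]
step 2: w=[0.3783, 0.1243, 0.1243, 0.1243, 0.1243, 0.1243, 0.0000, 0.0000, 0.0000]  mean=1.3119  Neff=4.5365  idx=[0, 0, 0, 0, 1, 2, 3, 4, 5]
step 3: w=[0.0769, 0.0769, 0.0769, 0.0769, 0.1385, 0.1385, 0.1385, 0.1385, 0.1385]  mean=1.3509  Neff=8.3647  idx=[0, 1, 3, 4, 5, 6, 6, 7, 8]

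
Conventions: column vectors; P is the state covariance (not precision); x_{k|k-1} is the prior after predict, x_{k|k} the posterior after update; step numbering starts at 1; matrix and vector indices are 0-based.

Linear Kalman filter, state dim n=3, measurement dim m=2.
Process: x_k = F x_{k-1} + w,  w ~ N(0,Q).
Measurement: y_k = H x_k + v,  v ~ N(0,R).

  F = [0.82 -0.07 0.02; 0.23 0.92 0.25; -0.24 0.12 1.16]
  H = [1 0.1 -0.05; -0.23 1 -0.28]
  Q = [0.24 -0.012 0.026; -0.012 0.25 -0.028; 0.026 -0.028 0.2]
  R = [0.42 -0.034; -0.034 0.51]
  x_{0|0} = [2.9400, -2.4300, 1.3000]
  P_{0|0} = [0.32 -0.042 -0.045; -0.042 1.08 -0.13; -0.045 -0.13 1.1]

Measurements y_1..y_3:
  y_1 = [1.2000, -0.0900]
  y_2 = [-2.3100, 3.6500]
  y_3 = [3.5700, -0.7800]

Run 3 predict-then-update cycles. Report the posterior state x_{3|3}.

x_post = [1.4208, 0.7945, 0.1610]

step 1: x^-=[2.6069, -1.2344, 0.5108]  P^-=[0.4646 -0.0563 -0.0577; -0.0563 1.1670 0.2487; -0.0577 0.2487 1.7054]  S=[0.8926 -0.0592; -0.0592 1.7145]  K=[0.5129 -0.0680; 0.0969 0.6510; -0.1410 -0.1306]  nu=[-1.2579, 1.8870]  x^+=[1.8333, -0.1279, 0.4418]  P^+=[0.2177 -0.0054 -0.0118; -0.0054 0.4396 0.4005; -0.0118 0.4005 1.6606]
step 2: x^-=[1.5211, 0.4144, 0.0571]  P^-=[0.3883 0.0030 -0.0253; 0.0030 0.9180 0.9281; -0.0253 0.9281 2.5718]  S=[0.8178 -0.0582; -0.0582 1.1258]  K=[0.4735 -0.0459; 0.1011 0.5892; -0.0614 0.1868]  nu=[-3.8697, 3.6015]  x^+=[-0.4765, 2.1452, 0.9675]  P^+=[0.2001 0.0103 0.0134; 0.0103 0.5257 0.8083; 0.0134 0.8083 2.5281]
step 3: x^-=[-0.5215, 2.1059, 1.4941]  P^-=[0.3751 0.0156 -0.0090; 0.0156 1.2413 1.6398; -0.0090 1.6398 3.8379]  S=[0.8047 -0.0526; -0.0526 1.1454]  K=[0.4661 -0.0381; 0.1166 0.6851; -0.0135 0.4946]  nu=[3.9556, -2.5875]  x^+=[1.4208, 0.7945, 0.1610]  P^+=[0.1967 0.0183 0.0298; 0.0183 0.7012 1.2555; 0.0298 1.2555 3.5568]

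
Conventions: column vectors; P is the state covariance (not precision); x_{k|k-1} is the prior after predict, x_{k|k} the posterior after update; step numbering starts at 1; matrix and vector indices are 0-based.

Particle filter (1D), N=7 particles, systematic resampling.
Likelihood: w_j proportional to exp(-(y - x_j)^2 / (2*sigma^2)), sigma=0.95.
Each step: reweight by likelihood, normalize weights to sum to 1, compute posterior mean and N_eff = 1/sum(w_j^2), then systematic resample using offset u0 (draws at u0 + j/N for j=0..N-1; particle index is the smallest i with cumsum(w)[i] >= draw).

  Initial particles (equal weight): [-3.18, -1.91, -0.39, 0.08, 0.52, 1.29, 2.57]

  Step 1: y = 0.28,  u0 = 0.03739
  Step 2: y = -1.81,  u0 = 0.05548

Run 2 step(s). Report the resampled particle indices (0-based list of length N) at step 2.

step 1: w=[0.0004, 0.0205, 0.2280, 0.2859, 0.2831, 0.1661, 0.0160]  mean=0.2962  Neff=4.1298  idx=[2, 2, 3, 3, 4, 4, 5]
step 2: w=[0.3163, 0.3163, 0.1336, 0.1336, 0.0478, 0.0478, 0.0047]  mean=-0.1696  Neff=4.1603  idx=[0, 0, 1, 1, 1, 3, 4]

resampled_idx = [0, 0, 1, 1, 1, 3, 4]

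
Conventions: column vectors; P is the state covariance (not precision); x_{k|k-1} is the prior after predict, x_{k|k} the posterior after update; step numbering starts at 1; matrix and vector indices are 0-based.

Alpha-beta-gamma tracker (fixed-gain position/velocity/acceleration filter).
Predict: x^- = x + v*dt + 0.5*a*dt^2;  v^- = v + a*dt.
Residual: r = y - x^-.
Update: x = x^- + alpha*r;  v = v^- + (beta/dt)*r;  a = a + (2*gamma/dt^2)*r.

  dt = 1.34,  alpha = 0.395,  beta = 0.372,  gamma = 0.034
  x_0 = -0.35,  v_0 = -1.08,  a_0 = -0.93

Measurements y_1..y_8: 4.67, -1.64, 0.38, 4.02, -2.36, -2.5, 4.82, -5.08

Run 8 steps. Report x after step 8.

step 1: x_pred=-2.6322  r=7.3022  x^+=0.2522  v^+=-0.2990  a^+=-0.6535
step 2: x_pred=-0.7352  r=-0.9048  x^+=-1.0926  v^+=-1.4259  a^+=-0.6877
step 3: x_pred=-3.6207  r=4.0007  x^+=-2.0404  v^+=-1.2368  a^+=-0.5362
step 4: x_pred=-4.1791  r=8.1991  x^+=-0.9405  v^+=0.3209  a^+=-0.2257
step 5: x_pred=-0.7132  r=-1.6468  x^+=-1.3637  v^+=-0.4388  a^+=-0.2881
step 6: x_pred=-2.2103  r=-0.2897  x^+=-2.3247  v^+=-0.9052  a^+=-0.2991
step 7: x_pred=-3.8062  r=8.6262  x^+=-0.3989  v^+=1.0888  a^+=0.0276
step 8: x_pred=1.0849  r=-6.1649  x^+=-1.3503  v^+=-0.5857  a^+=-0.2058

x_post = -1.3503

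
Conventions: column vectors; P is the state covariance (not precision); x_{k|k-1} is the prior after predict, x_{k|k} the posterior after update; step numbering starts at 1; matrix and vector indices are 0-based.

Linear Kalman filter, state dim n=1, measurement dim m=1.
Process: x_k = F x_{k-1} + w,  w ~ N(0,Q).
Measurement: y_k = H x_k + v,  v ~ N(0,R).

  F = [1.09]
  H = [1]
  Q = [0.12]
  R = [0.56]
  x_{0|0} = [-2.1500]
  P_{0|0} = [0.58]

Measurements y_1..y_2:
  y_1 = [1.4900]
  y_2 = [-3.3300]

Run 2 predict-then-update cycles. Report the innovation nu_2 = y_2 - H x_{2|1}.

step 1: x^-=[-2.3435]  P^-=[0.8091]  S=[1.3691]  K=[0.5910]  nu=[3.8335]  x^+=[-0.0780]  P^+=[0.3309]
step 2: x^-=[-0.0850]  P^-=[0.5132]  S=[1.0732]  K=[0.4782]  nu=[-3.2450]  x^+=[-1.6368]  P^+=[0.2678]

innov = [-3.2450]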